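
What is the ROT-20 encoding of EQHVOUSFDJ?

YKBPIOMZXD

E(4): 4+20=24 → Y
Q(16): 16+20=36≡10 → K
H(7): 7+20=27≡1 → B
V(21): 21+20=41≡15 → P
O(14): 14+20=34≡8 → I
U(20): 20+20=40≡14 → O
S(18): 18+20=38≡12 → M
F(5): 5+20=25 → Z
D(3): 3+20=23 → X
J(9): 9+20=29≡3 → D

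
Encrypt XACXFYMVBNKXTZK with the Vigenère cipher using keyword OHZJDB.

Repeat the key across the message: OHZJDBOHZJDBOHZ
X(23)+O(14): 37≡11 → L
A(0)+H(7): 7 → H
C(2)+Z(25): 27≡1 → B
X(23)+J(9): 32≡6 → G
F(5)+D(3): 8 → I
Y(24)+B(1): 25 → Z
M(12)+O(14): 26≡0 → A
V(21)+H(7): 28≡2 → C
B(1)+Z(25): 26≡0 → A
N(13)+J(9): 22 → W
K(10)+D(3): 13 → N
X(23)+B(1): 24 → Y
T(19)+O(14): 33≡7 → H
Z(25)+H(7): 32≡6 → G
K(10)+Z(25): 35≡9 → J

LHBGIZACAWNYHGJ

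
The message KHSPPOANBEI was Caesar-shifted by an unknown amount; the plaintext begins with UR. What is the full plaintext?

From the crib: K(10)−U(20)=-10≡16, so the shift is 16.
Subtract 16 from each ciphertext letter:
K(10): 10−16=-6≡20 → U
H(7): 7−16=-9≡17 → R
S(18): 18−16=2 → C
P(15): 15−16=-1≡25 → Z
P(15): 15−16=-1≡25 → Z
O(14): 14−16=-2≡24 → Y
A(0): 0−16=-16≡10 → K
N(13): 13−16=-3≡23 → X
B(1): 1−16=-15≡11 → L
E(4): 4−16=-12≡14 → O
I(8): 8−16=-8≡18 → S

URCZZYKXLOS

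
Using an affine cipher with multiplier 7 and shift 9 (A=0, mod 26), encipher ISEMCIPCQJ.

NFLPXNKXRU

I(8): 7·8+9=65≡13 → N
S(18): 7·18+9=135≡5 → F
E(4): 7·4+9=37≡11 → L
M(12): 7·12+9=93≡15 → P
C(2): 7·2+9=23 → X
I(8): 7·8+9=65≡13 → N
P(15): 7·15+9=114≡10 → K
C(2): 7·2+9=23 → X
Q(16): 7·16+9=121≡17 → R
J(9): 7·9+9=72≡20 → U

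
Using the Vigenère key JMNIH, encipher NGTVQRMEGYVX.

Repeat the key across the message: JMNIHJMNIHJM
N(13)+J(9): 22 → W
G(6)+M(12): 18 → S
T(19)+N(13): 32≡6 → G
V(21)+I(8): 29≡3 → D
Q(16)+H(7): 23 → X
R(17)+J(9): 26≡0 → A
M(12)+M(12): 24 → Y
E(4)+N(13): 17 → R
G(6)+I(8): 14 → O
Y(24)+H(7): 31≡5 → F
V(21)+J(9): 30≡4 → E
X(23)+M(12): 35≡9 → J

WSGDXAYROFEJ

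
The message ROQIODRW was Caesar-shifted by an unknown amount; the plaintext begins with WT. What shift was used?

From the crib: R(17)−W(22)=-5≡21, so the shift is 21.

21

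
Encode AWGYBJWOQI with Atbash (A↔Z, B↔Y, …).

A(0) → Z(25)
W(22) → D(3)
G(6) → T(19)
Y(24) → B(1)
B(1) → Y(24)
J(9) → Q(16)
W(22) → D(3)
O(14) → L(11)
Q(16) → J(9)
I(8) → R(17)

ZDTBYQDLJR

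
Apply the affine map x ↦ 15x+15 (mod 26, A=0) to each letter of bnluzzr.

ecydaak

b(1): 15·1+15=30≡4 → e
n(13): 15·13+15=210≡2 → c
l(11): 15·11+15=180≡24 → y
u(20): 15·20+15=315≡3 → d
z(25): 15·25+15=390≡0 → a
z(25): 15·25+15=390≡0 → a
r(17): 15·17+15=270≡10 → k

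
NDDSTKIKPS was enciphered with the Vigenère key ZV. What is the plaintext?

Repeat the key across the ciphertext: ZVZVZVZVZV
N(13)−Z(25): -12≡14 → O
D(3)−V(21): -18≡8 → I
D(3)−Z(25): -22≡4 → E
S(18)−V(21): -3≡23 → X
T(19)−Z(25): -6≡20 → U
K(10)−V(21): -11≡15 → P
I(8)−Z(25): -17≡9 → J
K(10)−V(21): -11≡15 → P
P(15)−Z(25): -10≡16 → Q
S(18)−V(21): -3≡23 → X

OIEXUPJPQX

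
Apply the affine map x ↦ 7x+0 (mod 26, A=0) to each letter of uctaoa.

u(20): 7·20+0=140≡10 → k
c(2): 7·2+0=14 → o
t(19): 7·19+0=133≡3 → d
a(0): 7·0+0=0 → a
o(14): 7·14+0=98≡20 → u
a(0): 7·0+0=0 → a

kodaua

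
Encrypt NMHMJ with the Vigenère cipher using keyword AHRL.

Repeat the key across the message: AHRLA
N(13)+A(0): 13 → N
M(12)+H(7): 19 → T
H(7)+R(17): 24 → Y
M(12)+L(11): 23 → X
J(9)+A(0): 9 → J

NTYXJ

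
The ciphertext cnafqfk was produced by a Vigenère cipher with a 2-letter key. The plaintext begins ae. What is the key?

cj

Subtract each crib letter from the matching ciphertext letter (mod 26):
c(2)−a(0)=2 → c
n(13)−e(4)=9 → j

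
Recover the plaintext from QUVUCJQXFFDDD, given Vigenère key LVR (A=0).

Repeat the key across the ciphertext: LVRLVRLVRLVRL
Q(16)−L(11): 5 → F
U(20)−V(21): -1≡25 → Z
V(21)−R(17): 4 → E
U(20)−L(11): 9 → J
C(2)−V(21): -19≡7 → H
J(9)−R(17): -8≡18 → S
Q(16)−L(11): 5 → F
X(23)−V(21): 2 → C
F(5)−R(17): -12≡14 → O
F(5)−L(11): -6≡20 → U
D(3)−V(21): -18≡8 → I
D(3)−R(17): -14≡12 → M
D(3)−L(11): -8≡18 → S

FZEJHSFCOUIMS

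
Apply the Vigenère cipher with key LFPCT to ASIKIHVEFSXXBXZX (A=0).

Repeat the key across the message: LFPCTLFPCTLFPCTL
A(0)+L(11): 11 → L
S(18)+F(5): 23 → X
I(8)+P(15): 23 → X
K(10)+C(2): 12 → M
I(8)+T(19): 27≡1 → B
H(7)+L(11): 18 → S
V(21)+F(5): 26≡0 → A
E(4)+P(15): 19 → T
F(5)+C(2): 7 → H
S(18)+T(19): 37≡11 → L
X(23)+L(11): 34≡8 → I
X(23)+F(5): 28≡2 → C
B(1)+P(15): 16 → Q
X(23)+C(2): 25 → Z
Z(25)+T(19): 44≡18 → S
X(23)+L(11): 34≡8 → I

LXXMBSATHLICQZSI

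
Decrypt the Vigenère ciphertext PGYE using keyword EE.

Repeat the key across the ciphertext: EEEE
P(15)−E(4): 11 → L
G(6)−E(4): 2 → C
Y(24)−E(4): 20 → U
E(4)−E(4): 0 → A

LCUA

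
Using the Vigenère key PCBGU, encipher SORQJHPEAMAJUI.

Repeat the key across the message: PCBGUPCBGUPCBG
S(18)+P(15): 33≡7 → H
O(14)+C(2): 16 → Q
R(17)+B(1): 18 → S
Q(16)+G(6): 22 → W
J(9)+U(20): 29≡3 → D
H(7)+P(15): 22 → W
P(15)+C(2): 17 → R
E(4)+B(1): 5 → F
A(0)+G(6): 6 → G
M(12)+U(20): 32≡6 → G
A(0)+P(15): 15 → P
J(9)+C(2): 11 → L
U(20)+B(1): 21 → V
I(8)+G(6): 14 → O

HQSWDWRFGGPLVO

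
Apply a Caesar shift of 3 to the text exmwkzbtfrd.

hapzncewiug

e(4): 4+3=7 → h
x(23): 23+3=26≡0 → a
m(12): 12+3=15 → p
w(22): 22+3=25 → z
k(10): 10+3=13 → n
z(25): 25+3=28≡2 → c
b(1): 1+3=4 → e
t(19): 19+3=22 → w
f(5): 5+3=8 → i
r(17): 17+3=20 → u
d(3): 3+3=6 → g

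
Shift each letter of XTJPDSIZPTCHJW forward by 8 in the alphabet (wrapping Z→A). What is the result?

FBRXLAQHXBKPRE

X(23): 23+8=31≡5 → F
T(19): 19+8=27≡1 → B
J(9): 9+8=17 → R
P(15): 15+8=23 → X
D(3): 3+8=11 → L
S(18): 18+8=26≡0 → A
I(8): 8+8=16 → Q
Z(25): 25+8=33≡7 → H
P(15): 15+8=23 → X
T(19): 19+8=27≡1 → B
C(2): 2+8=10 → K
H(7): 7+8=15 → P
J(9): 9+8=17 → R
W(22): 22+8=30≡4 → E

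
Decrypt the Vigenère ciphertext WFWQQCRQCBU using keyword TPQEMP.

DQGMENYBMXI

Repeat the key across the ciphertext: TPQEMPTPQEM
W(22)−T(19): 3 → D
F(5)−P(15): -10≡16 → Q
W(22)−Q(16): 6 → G
Q(16)−E(4): 12 → M
Q(16)−M(12): 4 → E
C(2)−P(15): -13≡13 → N
R(17)−T(19): -2≡24 → Y
Q(16)−P(15): 1 → B
C(2)−Q(16): -14≡12 → M
B(1)−E(4): -3≡23 → X
U(20)−M(12): 8 → I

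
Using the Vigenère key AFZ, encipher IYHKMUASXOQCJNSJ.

IDGKRTAXWOVBJSRJ

Repeat the key across the message: AFZAFZAFZAFZAFZA
I(8)+A(0): 8 → I
Y(24)+F(5): 29≡3 → D
H(7)+Z(25): 32≡6 → G
K(10)+A(0): 10 → K
M(12)+F(5): 17 → R
U(20)+Z(25): 45≡19 → T
A(0)+A(0): 0 → A
S(18)+F(5): 23 → X
X(23)+Z(25): 48≡22 → W
O(14)+A(0): 14 → O
Q(16)+F(5): 21 → V
C(2)+Z(25): 27≡1 → B
J(9)+A(0): 9 → J
N(13)+F(5): 18 → S
S(18)+Z(25): 43≡17 → R
J(9)+A(0): 9 → J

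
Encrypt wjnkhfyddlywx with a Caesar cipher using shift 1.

w(22): 22+1=23 → x
j(9): 9+1=10 → k
n(13): 13+1=14 → o
k(10): 10+1=11 → l
h(7): 7+1=8 → i
f(5): 5+1=6 → g
y(24): 24+1=25 → z
d(3): 3+1=4 → e
d(3): 3+1=4 → e
l(11): 11+1=12 → m
y(24): 24+1=25 → z
w(22): 22+1=23 → x
x(23): 23+1=24 → y

xkoligzeemzxy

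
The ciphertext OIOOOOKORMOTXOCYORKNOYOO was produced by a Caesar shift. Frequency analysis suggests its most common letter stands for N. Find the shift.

The most frequent ciphertext letter is O (appears 12 times).
O is position 14; N is position 13.
Shift = 1.

1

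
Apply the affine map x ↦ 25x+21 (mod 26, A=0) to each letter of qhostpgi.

q(16): 25·16+21=421≡5 → f
h(7): 25·7+21=196≡14 → o
o(14): 25·14+21=371≡7 → h
s(18): 25·18+21=471≡3 → d
t(19): 25·19+21=496≡2 → c
p(15): 25·15+21=396≡6 → g
g(6): 25·6+21=171≡15 → p
i(8): 25·8+21=221≡13 → n

fohdcgpn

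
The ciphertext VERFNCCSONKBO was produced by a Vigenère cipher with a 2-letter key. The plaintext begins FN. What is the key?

QR

Subtract each crib letter from the matching ciphertext letter (mod 26):
V(21)−F(5)=16 → Q
E(4)−N(13)=-9≡17 → R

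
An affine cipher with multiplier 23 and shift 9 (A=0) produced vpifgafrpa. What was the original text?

wyjkbdkgyd

The inverse of 23 mod 26 is 17, since 23·17=391≡1. Apply D(y)=17·(y−9) mod 26:
v(21): 17·(21−9)=204≡22 → w
p(15): 17·(15−9)=102≡24 → y
i(8): 17·(8−9)=-17≡9 → j
f(5): 17·(5−9)=-68≡10 → k
g(6): 17·(6−9)=-51≡1 → b
a(0): 17·(0−9)=-153≡3 → d
f(5): 17·(5−9)=-68≡10 → k
r(17): 17·(17−9)=136≡6 → g
p(15): 17·(15−9)=102≡24 → y
a(0): 17·(0−9)=-153≡3 → d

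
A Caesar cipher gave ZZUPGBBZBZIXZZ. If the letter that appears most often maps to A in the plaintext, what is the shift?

The most frequent ciphertext letter is Z (appears 6 times).
Z is position 25; A is position 0.
Shift = 25.

25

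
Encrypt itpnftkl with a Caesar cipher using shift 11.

i(8): 8+11=19 → t
t(19): 19+11=30≡4 → e
p(15): 15+11=26≡0 → a
n(13): 13+11=24 → y
f(5): 5+11=16 → q
t(19): 19+11=30≡4 → e
k(10): 10+11=21 → v
l(11): 11+11=22 → w

teayqevw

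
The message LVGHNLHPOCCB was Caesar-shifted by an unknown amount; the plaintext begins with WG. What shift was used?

15

From the crib: L(11)−W(22)=-11≡15, so the shift is 15.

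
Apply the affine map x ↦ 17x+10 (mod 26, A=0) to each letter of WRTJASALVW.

W(22): 17·22+10=384≡20 → U
R(17): 17·17+10=299≡13 → N
T(19): 17·19+10=333≡21 → V
J(9): 17·9+10=163≡7 → H
A(0): 17·0+10=10 → K
S(18): 17·18+10=316≡4 → E
A(0): 17·0+10=10 → K
L(11): 17·11+10=197≡15 → P
V(21): 17·21+10=367≡3 → D
W(22): 17·22+10=384≡20 → U

UNVHKEKPDU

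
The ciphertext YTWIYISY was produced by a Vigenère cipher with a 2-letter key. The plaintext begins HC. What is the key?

RR

Subtract each crib letter from the matching ciphertext letter (mod 26):
Y(24)−H(7)=17 → R
T(19)−C(2)=17 → R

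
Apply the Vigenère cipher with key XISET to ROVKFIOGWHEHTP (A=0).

Repeat the key across the message: XISETXISETXISE
R(17)+X(23): 40≡14 → O
O(14)+I(8): 22 → W
V(21)+S(18): 39≡13 → N
K(10)+E(4): 14 → O
F(5)+T(19): 24 → Y
I(8)+X(23): 31≡5 → F
O(14)+I(8): 22 → W
G(6)+S(18): 24 → Y
W(22)+E(4): 26≡0 → A
H(7)+T(19): 26≡0 → A
E(4)+X(23): 27≡1 → B
H(7)+I(8): 15 → P
T(19)+S(18): 37≡11 → L
P(15)+E(4): 19 → T

OWNOYFWYAABPLT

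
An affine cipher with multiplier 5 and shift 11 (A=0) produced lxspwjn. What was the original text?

asrgxkq

The inverse of 5 mod 26 is 21, since 5·21=105≡1. Apply D(y)=21·(y−11) mod 26:
l(11): 21·(11−11)=0 → a
x(23): 21·(23−11)=252≡18 → s
s(18): 21·(18−11)=147≡17 → r
p(15): 21·(15−11)=84≡6 → g
w(22): 21·(22−11)=231≡23 → x
j(9): 21·(9−11)=-42≡10 → k
n(13): 21·(13−11)=42≡16 → q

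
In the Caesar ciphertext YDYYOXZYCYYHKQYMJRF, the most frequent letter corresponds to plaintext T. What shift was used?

The most frequent ciphertext letter is Y (appears 7 times).
Y is position 24; T is position 19.
Shift = 5.

5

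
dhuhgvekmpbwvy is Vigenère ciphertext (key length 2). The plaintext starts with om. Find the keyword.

pv

Subtract each crib letter from the matching ciphertext letter (mod 26):
d(3)−o(14)=-11≡15 → p
h(7)−m(12)=-5≡21 → v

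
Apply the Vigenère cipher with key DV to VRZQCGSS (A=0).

Repeat the key across the message: DVDVDVDV
V(21)+D(3): 24 → Y
R(17)+V(21): 38≡12 → M
Z(25)+D(3): 28≡2 → C
Q(16)+V(21): 37≡11 → L
C(2)+D(3): 5 → F
G(6)+V(21): 27≡1 → B
S(18)+D(3): 21 → V
S(18)+V(21): 39≡13 → N

YMCLFBVN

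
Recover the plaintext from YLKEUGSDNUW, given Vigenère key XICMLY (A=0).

Repeat the key across the ciphertext: XICMLYXICML
Y(24)−X(23): 1 → B
L(11)−I(8): 3 → D
K(10)−C(2): 8 → I
E(4)−M(12): -8≡18 → S
U(20)−L(11): 9 → J
G(6)−Y(24): -18≡8 → I
S(18)−X(23): -5≡21 → V
D(3)−I(8): -5≡21 → V
N(13)−C(2): 11 → L
U(20)−M(12): 8 → I
W(22)−L(11): 11 → L

BDISJIVVLIL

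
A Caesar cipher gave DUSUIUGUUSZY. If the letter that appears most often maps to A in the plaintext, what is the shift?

20

The most frequent ciphertext letter is U (appears 5 times).
U is position 20; A is position 0.
Shift = 20.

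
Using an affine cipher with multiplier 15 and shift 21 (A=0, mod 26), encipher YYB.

RRK

Y(24): 15·24+21=381≡17 → R
Y(24): 15·24+21=381≡17 → R
B(1): 15·1+21=36≡10 → K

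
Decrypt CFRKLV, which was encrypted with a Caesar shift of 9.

TWIBCM

C(2): 2−9=-7≡19 → T
F(5): 5−9=-4≡22 → W
R(17): 17−9=8 → I
K(10): 10−9=1 → B
L(11): 11−9=2 → C
V(21): 21−9=12 → M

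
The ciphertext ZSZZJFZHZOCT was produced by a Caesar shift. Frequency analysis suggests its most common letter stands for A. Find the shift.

25

The most frequent ciphertext letter is Z (appears 5 times).
Z is position 25; A is position 0.
Shift = 25.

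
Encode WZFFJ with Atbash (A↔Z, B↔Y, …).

DAUUQ

W(22) → D(3)
Z(25) → A(0)
F(5) → U(20)
F(5) → U(20)
J(9) → Q(16)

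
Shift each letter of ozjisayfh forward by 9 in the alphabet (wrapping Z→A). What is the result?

o(14): 14+9=23 → x
z(25): 25+9=34≡8 → i
j(9): 9+9=18 → s
i(8): 8+9=17 → r
s(18): 18+9=27≡1 → b
a(0): 0+9=9 → j
y(24): 24+9=33≡7 → h
f(5): 5+9=14 → o
h(7): 7+9=16 → q

xisrbjhoq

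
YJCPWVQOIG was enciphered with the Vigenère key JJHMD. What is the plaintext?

Repeat the key across the ciphertext: JJHMDJJHMD
Y(24)−J(9): 15 → P
J(9)−J(9): 0 → A
C(2)−H(7): -5≡21 → V
P(15)−M(12): 3 → D
W(22)−D(3): 19 → T
V(21)−J(9): 12 → M
Q(16)−J(9): 7 → H
O(14)−H(7): 7 → H
I(8)−M(12): -4≡22 → W
G(6)−D(3): 3 → D

PAVDTMHHWD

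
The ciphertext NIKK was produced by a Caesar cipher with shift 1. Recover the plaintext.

MHJJ

N(13): 13−1=12 → M
I(8): 8−1=7 → H
K(10): 10−1=9 → J
K(10): 10−1=9 → J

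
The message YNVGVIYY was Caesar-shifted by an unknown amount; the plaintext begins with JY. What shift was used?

From the crib: Y(24)−J(9)=15, so the shift is 15.

15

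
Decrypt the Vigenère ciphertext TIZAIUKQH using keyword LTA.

IPZPPUZXH

Repeat the key across the ciphertext: LTALTALTA
T(19)−L(11): 8 → I
I(8)−T(19): -11≡15 → P
Z(25)−A(0): 25 → Z
A(0)−L(11): -11≡15 → P
I(8)−T(19): -11≡15 → P
U(20)−A(0): 20 → U
K(10)−L(11): -1≡25 → Z
Q(16)−T(19): -3≡23 → X
H(7)−A(0): 7 → H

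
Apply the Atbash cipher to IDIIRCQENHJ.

RWRRIXJVMSQ

I(8) → R(17)
D(3) → W(22)
I(8) → R(17)
I(8) → R(17)
R(17) → I(8)
C(2) → X(23)
Q(16) → J(9)
E(4) → V(21)
N(13) → M(12)
H(7) → S(18)
J(9) → Q(16)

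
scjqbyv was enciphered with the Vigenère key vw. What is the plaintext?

Repeat the key across the ciphertext: vwvwvwv
s(18)−v(21): -3≡23 → x
c(2)−w(22): -20≡6 → g
j(9)−v(21): -12≡14 → o
q(16)−w(22): -6≡20 → u
b(1)−v(21): -20≡6 → g
y(24)−w(22): 2 → c
v(21)−v(21): 0 → a

xgougca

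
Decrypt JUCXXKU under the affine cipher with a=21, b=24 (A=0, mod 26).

DGUVVIG

The inverse of 21 mod 26 is 5, since 21·5=105≡1. Apply D(y)=5·(y−24) mod 26:
J(9): 5·(9−24)=-75≡3 → D
U(20): 5·(20−24)=-20≡6 → G
C(2): 5·(2−24)=-110≡20 → U
X(23): 5·(23−24)=-5≡21 → V
X(23): 5·(23−24)=-5≡21 → V
K(10): 5·(10−24)=-70≡8 → I
U(20): 5·(20−24)=-20≡6 → G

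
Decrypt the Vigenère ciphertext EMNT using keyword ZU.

Repeat the key across the ciphertext: ZUZU
E(4)−Z(25): -21≡5 → F
M(12)−U(20): -8≡18 → S
N(13)−Z(25): -12≡14 → O
T(19)−U(20): -1≡25 → Z

FSOZ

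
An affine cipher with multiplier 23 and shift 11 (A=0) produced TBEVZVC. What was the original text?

The inverse of 23 mod 26 is 17, since 23·17=391≡1. Apply D(y)=17·(y−11) mod 26:
T(19): 17·(19−11)=136≡6 → G
B(1): 17·(1−11)=-170≡12 → M
E(4): 17·(4−11)=-119≡11 → L
V(21): 17·(21−11)=170≡14 → O
Z(25): 17·(25−11)=238≡4 → E
V(21): 17·(21−11)=170≡14 → O
C(2): 17·(2−11)=-153≡3 → D

GMLOEOD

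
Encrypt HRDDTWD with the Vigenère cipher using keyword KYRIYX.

RPULRTN

Repeat the key across the message: KYRIYXK
H(7)+K(10): 17 → R
R(17)+Y(24): 41≡15 → P
D(3)+R(17): 20 → U
D(3)+I(8): 11 → L
T(19)+Y(24): 43≡17 → R
W(22)+X(23): 45≡19 → T
D(3)+K(10): 13 → N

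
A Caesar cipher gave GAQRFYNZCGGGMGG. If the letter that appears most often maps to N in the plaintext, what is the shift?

The most frequent ciphertext letter is G (appears 6 times).
G is position 6; N is position 13.
Shift = -7≡19.

19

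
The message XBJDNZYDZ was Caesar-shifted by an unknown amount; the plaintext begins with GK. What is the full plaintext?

GKSMWIHMI

From the crib: X(23)−G(6)=17, so the shift is 17.
Subtract 17 from each ciphertext letter:
X(23): 23−17=6 → G
B(1): 1−17=-16≡10 → K
J(9): 9−17=-8≡18 → S
D(3): 3−17=-14≡12 → M
N(13): 13−17=-4≡22 → W
Z(25): 25−17=8 → I
Y(24): 24−17=7 → H
D(3): 3−17=-14≡12 → M
Z(25): 25−17=8 → I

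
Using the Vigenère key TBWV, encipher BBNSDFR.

UCJNWGN

Repeat the key across the message: TBWVTBW
B(1)+T(19): 20 → U
B(1)+B(1): 2 → C
N(13)+W(22): 35≡9 → J
S(18)+V(21): 39≡13 → N
D(3)+T(19): 22 → W
F(5)+B(1): 6 → G
R(17)+W(22): 39≡13 → N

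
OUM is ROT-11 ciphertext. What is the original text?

O(14): 14−11=3 → D
U(20): 20−11=9 → J
M(12): 12−11=1 → B

DJB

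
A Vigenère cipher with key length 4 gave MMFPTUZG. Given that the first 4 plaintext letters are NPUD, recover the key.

ZXLM

Subtract each crib letter from the matching ciphertext letter (mod 26):
M(12)−N(13)=-1≡25 → Z
M(12)−P(15)=-3≡23 → X
F(5)−U(20)=-15≡11 → L
P(15)−D(3)=12 → M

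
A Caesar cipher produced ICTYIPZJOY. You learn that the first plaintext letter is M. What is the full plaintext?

MGXCMTDNSC

From the crib: I(8)−M(12)=-4≡22, so the shift is 22.
Subtract 22 from each ciphertext letter:
I(8): 8−22=-14≡12 → M
C(2): 2−22=-20≡6 → G
T(19): 19−22=-3≡23 → X
Y(24): 24−22=2 → C
I(8): 8−22=-14≡12 → M
P(15): 15−22=-7≡19 → T
Z(25): 25−22=3 → D
J(9): 9−22=-13≡13 → N
O(14): 14−22=-8≡18 → S
Y(24): 24−22=2 → C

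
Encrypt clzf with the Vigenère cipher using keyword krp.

mcop

Repeat the key across the message: krpk
c(2)+k(10): 12 → m
l(11)+r(17): 28≡2 → c
z(25)+p(15): 40≡14 → o
f(5)+k(10): 15 → p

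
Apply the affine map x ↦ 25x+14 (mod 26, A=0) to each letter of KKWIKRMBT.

K(10): 25·10+14=264≡4 → E
K(10): 25·10+14=264≡4 → E
W(22): 25·22+14=564≡18 → S
I(8): 25·8+14=214≡6 → G
K(10): 25·10+14=264≡4 → E
R(17): 25·17+14=439≡23 → X
M(12): 25·12+14=314≡2 → C
B(1): 25·1+14=39≡13 → N
T(19): 25·19+14=489≡21 → V

EESGEXCNV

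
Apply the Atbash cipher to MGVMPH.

NTENKS

M(12) → N(13)
G(6) → T(19)
V(21) → E(4)
M(12) → N(13)
P(15) → K(10)
H(7) → S(18)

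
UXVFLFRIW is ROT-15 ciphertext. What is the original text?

U(20): 20−15=5 → F
X(23): 23−15=8 → I
V(21): 21−15=6 → G
F(5): 5−15=-10≡16 → Q
L(11): 11−15=-4≡22 → W
F(5): 5−15=-10≡16 → Q
R(17): 17−15=2 → C
I(8): 8−15=-7≡19 → T
W(22): 22−15=7 → H

FIGQWQCTH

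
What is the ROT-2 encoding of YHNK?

Y(24): 24+2=26≡0 → A
H(7): 7+2=9 → J
N(13): 13+2=15 → P
K(10): 10+2=12 → M

AJPM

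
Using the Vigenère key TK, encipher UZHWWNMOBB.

NJAGPXFYUL

Repeat the key across the message: TKTKTKTKTK
U(20)+T(19): 39≡13 → N
Z(25)+K(10): 35≡9 → J
H(7)+T(19): 26≡0 → A
W(22)+K(10): 32≡6 → G
W(22)+T(19): 41≡15 → P
N(13)+K(10): 23 → X
M(12)+T(19): 31≡5 → F
O(14)+K(10): 24 → Y
B(1)+T(19): 20 → U
B(1)+K(10): 11 → L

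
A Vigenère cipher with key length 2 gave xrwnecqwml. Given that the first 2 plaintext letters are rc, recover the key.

gp

Subtract each crib letter from the matching ciphertext letter (mod 26):
x(23)−r(17)=6 → g
r(17)−c(2)=15 → p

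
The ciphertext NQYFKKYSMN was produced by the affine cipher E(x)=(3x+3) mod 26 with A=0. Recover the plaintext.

MNHSLLHFDM

The inverse of 3 mod 26 is 9, since 3·9=27≡1. Apply D(y)=9·(y−3) mod 26:
N(13): 9·(13−3)=90≡12 → M
Q(16): 9·(16−3)=117≡13 → N
Y(24): 9·(24−3)=189≡7 → H
F(5): 9·(5−3)=18 → S
K(10): 9·(10−3)=63≡11 → L
K(10): 9·(10−3)=63≡11 → L
Y(24): 9·(24−3)=189≡7 → H
S(18): 9·(18−3)=135≡5 → F
M(12): 9·(12−3)=81≡3 → D
N(13): 9·(13−3)=90≡12 → M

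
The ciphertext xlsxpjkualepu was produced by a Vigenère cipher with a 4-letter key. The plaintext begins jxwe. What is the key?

Subtract each crib letter from the matching ciphertext letter (mod 26):
x(23)−j(9)=14 → o
l(11)−x(23)=-12≡14 → o
s(18)−w(22)=-4≡22 → w
x(23)−e(4)=19 → t

oowt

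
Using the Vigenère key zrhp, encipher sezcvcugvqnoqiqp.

rvgrutbvuhudpzxe

Repeat the key across the message: zrhpzrhpzrhpzrhp
s(18)+z(25): 43≡17 → r
e(4)+r(17): 21 → v
z(25)+h(7): 32≡6 → g
c(2)+p(15): 17 → r
v(21)+z(25): 46≡20 → u
c(2)+r(17): 19 → t
u(20)+h(7): 27≡1 → b
g(6)+p(15): 21 → v
v(21)+z(25): 46≡20 → u
q(16)+r(17): 33≡7 → h
n(13)+h(7): 20 → u
o(14)+p(15): 29≡3 → d
q(16)+z(25): 41≡15 → p
i(8)+r(17): 25 → z
q(16)+h(7): 23 → x
p(15)+p(15): 30≡4 → e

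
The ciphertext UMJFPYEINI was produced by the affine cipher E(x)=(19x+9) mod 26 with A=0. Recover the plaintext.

The inverse of 19 mod 26 is 11, since 19·11=209≡1. Apply D(y)=11·(y−9) mod 26:
U(20): 11·(20−9)=121≡17 → R
M(12): 11·(12−9)=33≡7 → H
J(9): 11·(9−9)=0 → A
F(5): 11·(5−9)=-44≡8 → I
P(15): 11·(15−9)=66≡14 → O
Y(24): 11·(24−9)=165≡9 → J
E(4): 11·(4−9)=-55≡23 → X
I(8): 11·(8−9)=-11≡15 → P
N(13): 11·(13−9)=44≡18 → S
I(8): 11·(8−9)=-11≡15 → P

RHAIOJXPSP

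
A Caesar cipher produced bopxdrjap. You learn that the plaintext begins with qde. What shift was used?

From the crib: b(1)−q(16)=-15≡11, so the shift is 11.

11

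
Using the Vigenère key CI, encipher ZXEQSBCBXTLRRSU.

BFGYUJEJZBNZTAW

Repeat the key across the message: CICICICICICICIC
Z(25)+C(2): 27≡1 → B
X(23)+I(8): 31≡5 → F
E(4)+C(2): 6 → G
Q(16)+I(8): 24 → Y
S(18)+C(2): 20 → U
B(1)+I(8): 9 → J
C(2)+C(2): 4 → E
B(1)+I(8): 9 → J
X(23)+C(2): 25 → Z
T(19)+I(8): 27≡1 → B
L(11)+C(2): 13 → N
R(17)+I(8): 25 → Z
R(17)+C(2): 19 → T
S(18)+I(8): 26≡0 → A
U(20)+C(2): 22 → W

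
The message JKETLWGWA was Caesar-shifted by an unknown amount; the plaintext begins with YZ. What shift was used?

11

From the crib: J(9)−Y(24)=-15≡11, so the shift is 11.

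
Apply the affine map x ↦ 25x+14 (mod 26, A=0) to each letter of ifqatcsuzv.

i(8): 25·8+14=214≡6 → g
f(5): 25·5+14=139≡9 → j
q(16): 25·16+14=414≡24 → y
a(0): 25·0+14=14 → o
t(19): 25·19+14=489≡21 → v
c(2): 25·2+14=64≡12 → m
s(18): 25·18+14=464≡22 → w
u(20): 25·20+14=514≡20 → u
z(25): 25·25+14=639≡15 → p
v(21): 25·21+14=539≡19 → t

gjyovmwupt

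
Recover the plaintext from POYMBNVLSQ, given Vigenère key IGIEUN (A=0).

HIQIHANFKM

Repeat the key across the ciphertext: IGIEUNIGIE
P(15)−I(8): 7 → H
O(14)−G(6): 8 → I
Y(24)−I(8): 16 → Q
M(12)−E(4): 8 → I
B(1)−U(20): -19≡7 → H
N(13)−N(13): 0 → A
V(21)−I(8): 13 → N
L(11)−G(6): 5 → F
S(18)−I(8): 10 → K
Q(16)−E(4): 12 → M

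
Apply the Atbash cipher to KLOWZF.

POLDAU

K(10) → P(15)
L(11) → O(14)
O(14) → L(11)
W(22) → D(3)
Z(25) → A(0)
F(5) → U(20)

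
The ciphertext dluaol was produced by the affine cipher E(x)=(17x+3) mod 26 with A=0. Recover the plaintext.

The inverse of 17 mod 26 is 23, since 17·23=391≡1. Apply D(y)=23·(y−3) mod 26:
d(3): 23·(3−3)=0 → a
l(11): 23·(11−3)=184≡2 → c
u(20): 23·(20−3)=391≡1 → b
a(0): 23·(0−3)=-69≡9 → j
o(14): 23·(14−3)=253≡19 → t
l(11): 23·(11−3)=184≡2 → c

acbjtc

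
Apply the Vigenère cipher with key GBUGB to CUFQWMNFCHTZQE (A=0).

IVZWXSOZIIZAKK

Repeat the key across the message: GBUGBGBUGBGBUG
C(2)+G(6): 8 → I
U(20)+B(1): 21 → V
F(5)+U(20): 25 → Z
Q(16)+G(6): 22 → W
W(22)+B(1): 23 → X
M(12)+G(6): 18 → S
N(13)+B(1): 14 → O
F(5)+U(20): 25 → Z
C(2)+G(6): 8 → I
H(7)+B(1): 8 → I
T(19)+G(6): 25 → Z
Z(25)+B(1): 26≡0 → A
Q(16)+U(20): 36≡10 → K
E(4)+G(6): 10 → K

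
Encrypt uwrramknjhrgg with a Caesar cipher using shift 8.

u(20): 20+8=28≡2 → c
w(22): 22+8=30≡4 → e
r(17): 17+8=25 → z
r(17): 17+8=25 → z
a(0): 0+8=8 → i
m(12): 12+8=20 → u
k(10): 10+8=18 → s
n(13): 13+8=21 → v
j(9): 9+8=17 → r
h(7): 7+8=15 → p
r(17): 17+8=25 → z
g(6): 6+8=14 → o
g(6): 6+8=14 → o

cezziusvrpzoo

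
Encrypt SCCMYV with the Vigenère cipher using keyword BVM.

TXONTH

Repeat the key across the message: BVMBVM
S(18)+B(1): 19 → T
C(2)+V(21): 23 → X
C(2)+M(12): 14 → O
M(12)+B(1): 13 → N
Y(24)+V(21): 45≡19 → T
V(21)+M(12): 33≡7 → H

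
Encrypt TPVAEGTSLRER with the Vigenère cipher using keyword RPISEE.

Repeat the key across the message: RPISEERPISEE
T(19)+R(17): 36≡10 → K
P(15)+P(15): 30≡4 → E
V(21)+I(8): 29≡3 → D
A(0)+S(18): 18 → S
E(4)+E(4): 8 → I
G(6)+E(4): 10 → K
T(19)+R(17): 36≡10 → K
S(18)+P(15): 33≡7 → H
L(11)+I(8): 19 → T
R(17)+S(18): 35≡9 → J
E(4)+E(4): 8 → I
R(17)+E(4): 21 → V

KEDSIKKHTJIV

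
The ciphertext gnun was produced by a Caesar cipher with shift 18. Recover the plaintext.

g(6): 6−18=-12≡14 → o
n(13): 13−18=-5≡21 → v
u(20): 20−18=2 → c
n(13): 13−18=-5≡21 → v

ovcv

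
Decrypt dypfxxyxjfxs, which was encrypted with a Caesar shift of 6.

xsjzrrsrdzrm

d(3): 3−6=-3≡23 → x
y(24): 24−6=18 → s
p(15): 15−6=9 → j
f(5): 5−6=-1≡25 → z
x(23): 23−6=17 → r
x(23): 23−6=17 → r
y(24): 24−6=18 → s
x(23): 23−6=17 → r
j(9): 9−6=3 → d
f(5): 5−6=-1≡25 → z
x(23): 23−6=17 → r
s(18): 18−6=12 → m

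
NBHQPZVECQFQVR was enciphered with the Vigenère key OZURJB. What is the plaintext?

Repeat the key across the ciphertext: OZURJBOZURJBOZ
N(13)−O(14): -1≡25 → Z
B(1)−Z(25): -24≡2 → C
H(7)−U(20): -13≡13 → N
Q(16)−R(17): -1≡25 → Z
P(15)−J(9): 6 → G
Z(25)−B(1): 24 → Y
V(21)−O(14): 7 → H
E(4)−Z(25): -21≡5 → F
C(2)−U(20): -18≡8 → I
Q(16)−R(17): -1≡25 → Z
F(5)−J(9): -4≡22 → W
Q(16)−B(1): 15 → P
V(21)−O(14): 7 → H
R(17)−Z(25): -8≡18 → S

ZCNZGYHFIZWPHS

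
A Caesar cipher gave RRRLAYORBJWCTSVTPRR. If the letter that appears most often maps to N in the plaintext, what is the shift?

4

The most frequent ciphertext letter is R (appears 6 times).
R is position 17; N is position 13.
Shift = 4.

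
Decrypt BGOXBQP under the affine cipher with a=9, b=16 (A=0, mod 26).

The inverse of 9 mod 26 is 3, since 9·3=27≡1. Apply D(y)=3·(y−16) mod 26:
B(1): 3·(1−16)=-45≡7 → H
G(6): 3·(6−16)=-30≡22 → W
O(14): 3·(14−16)=-6≡20 → U
X(23): 3·(23−16)=21 → V
B(1): 3·(1−16)=-45≡7 → H
Q(16): 3·(16−16)=0 → A
P(15): 3·(15−16)=-3≡23 → X

HWUVHAX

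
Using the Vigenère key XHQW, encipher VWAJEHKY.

Repeat the key across the message: XHQWXHQW
V(21)+X(23): 44≡18 → S
W(22)+H(7): 29≡3 → D
A(0)+Q(16): 16 → Q
J(9)+W(22): 31≡5 → F
E(4)+X(23): 27≡1 → B
H(7)+H(7): 14 → O
K(10)+Q(16): 26≡0 → A
Y(24)+W(22): 46≡20 → U

SDQFBOAU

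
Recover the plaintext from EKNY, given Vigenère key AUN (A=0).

EQAY

Repeat the key across the ciphertext: AUNA
E(4)−A(0): 4 → E
K(10)−U(20): -10≡16 → Q
N(13)−N(13): 0 → A
Y(24)−A(0): 24 → Y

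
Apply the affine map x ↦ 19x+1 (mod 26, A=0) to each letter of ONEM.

O(14): 19·14+1=267≡7 → H
N(13): 19·13+1=248≡14 → O
E(4): 19·4+1=77≡25 → Z
M(12): 19·12+1=229≡21 → V

HOZV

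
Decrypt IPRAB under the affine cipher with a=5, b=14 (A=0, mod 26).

EVLSN

The inverse of 5 mod 26 is 21, since 5·21=105≡1. Apply D(y)=21·(y−14) mod 26:
I(8): 21·(8−14)=-126≡4 → E
P(15): 21·(15−14)=21 → V
R(17): 21·(17−14)=63≡11 → L
A(0): 21·(0−14)=-294≡18 → S
B(1): 21·(1−14)=-273≡13 → N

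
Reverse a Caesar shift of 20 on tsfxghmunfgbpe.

zyldmnsatlmhvk

t(19): 19−20=-1≡25 → z
s(18): 18−20=-2≡24 → y
f(5): 5−20=-15≡11 → l
x(23): 23−20=3 → d
g(6): 6−20=-14≡12 → m
h(7): 7−20=-13≡13 → n
m(12): 12−20=-8≡18 → s
u(20): 20−20=0 → a
n(13): 13−20=-7≡19 → t
f(5): 5−20=-15≡11 → l
g(6): 6−20=-14≡12 → m
b(1): 1−20=-19≡7 → h
p(15): 15−20=-5≡21 → v
e(4): 4−20=-16≡10 → k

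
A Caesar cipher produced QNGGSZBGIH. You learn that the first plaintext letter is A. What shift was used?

From the crib: Q(16)−A(0)=16, so the shift is 16.

16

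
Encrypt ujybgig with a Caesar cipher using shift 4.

yncfkmk

u(20): 20+4=24 → y
j(9): 9+4=13 → n
y(24): 24+4=28≡2 → c
b(1): 1+4=5 → f
g(6): 6+4=10 → k
i(8): 8+4=12 → m
g(6): 6+4=10 → k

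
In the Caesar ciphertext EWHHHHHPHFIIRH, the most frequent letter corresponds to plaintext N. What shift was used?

20

The most frequent ciphertext letter is H (appears 7 times).
H is position 7; N is position 13.
Shift = -6≡20.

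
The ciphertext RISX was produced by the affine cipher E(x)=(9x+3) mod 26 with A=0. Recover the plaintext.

QPTI

The inverse of 9 mod 26 is 3, since 9·3=27≡1. Apply D(y)=3·(y−3) mod 26:
R(17): 3·(17−3)=42≡16 → Q
I(8): 3·(8−3)=15 → P
S(18): 3·(18−3)=45≡19 → T
X(23): 3·(23−3)=60≡8 → I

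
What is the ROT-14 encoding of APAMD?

A(0): 0+14=14 → O
P(15): 15+14=29≡3 → D
A(0): 0+14=14 → O
M(12): 12+14=26≡0 → A
D(3): 3+14=17 → R

ODOAR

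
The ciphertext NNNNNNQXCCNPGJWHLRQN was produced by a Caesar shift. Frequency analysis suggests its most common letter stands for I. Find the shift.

The most frequent ciphertext letter is N (appears 8 times).
N is position 13; I is position 8.
Shift = 5.

5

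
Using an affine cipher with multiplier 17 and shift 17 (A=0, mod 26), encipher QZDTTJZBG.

Q(16): 17·16+17=289≡3 → D
Z(25): 17·25+17=442≡0 → A
D(3): 17·3+17=68≡16 → Q
T(19): 17·19+17=340≡2 → C
T(19): 17·19+17=340≡2 → C
J(9): 17·9+17=170≡14 → O
Z(25): 17·25+17=442≡0 → A
B(1): 17·1+17=34≡8 → I
G(6): 17·6+17=119≡15 → P

DAQCCOAIP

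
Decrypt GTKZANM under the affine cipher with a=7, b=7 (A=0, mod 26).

LYTKZMX

The inverse of 7 mod 26 is 15, since 7·15=105≡1. Apply D(y)=15·(y−7) mod 26:
G(6): 15·(6−7)=-15≡11 → L
T(19): 15·(19−7)=180≡24 → Y
K(10): 15·(10−7)=45≡19 → T
Z(25): 15·(25−7)=270≡10 → K
A(0): 15·(0−7)=-105≡25 → Z
N(13): 15·(13−7)=90≡12 → M
M(12): 15·(12−7)=75≡23 → X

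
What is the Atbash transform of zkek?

z(25) → a(0)
k(10) → p(15)
e(4) → v(21)
k(10) → p(15)

apvp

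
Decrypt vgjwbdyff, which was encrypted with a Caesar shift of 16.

v(21): 21−16=5 → f
g(6): 6−16=-10≡16 → q
j(9): 9−16=-7≡19 → t
w(22): 22−16=6 → g
b(1): 1−16=-15≡11 → l
d(3): 3−16=-13≡13 → n
y(24): 24−16=8 → i
f(5): 5−16=-11≡15 → p
f(5): 5−16=-11≡15 → p

fqtglnipp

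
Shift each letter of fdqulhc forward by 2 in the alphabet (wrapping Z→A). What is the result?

hfswnje

f(5): 5+2=7 → h
d(3): 3+2=5 → f
q(16): 16+2=18 → s
u(20): 20+2=22 → w
l(11): 11+2=13 → n
h(7): 7+2=9 → j
c(2): 2+2=4 → e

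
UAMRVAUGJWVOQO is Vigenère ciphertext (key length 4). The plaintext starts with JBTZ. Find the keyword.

Subtract each crib letter from the matching ciphertext letter (mod 26):
U(20)−J(9)=11 → L
A(0)−B(1)=-1≡25 → Z
M(12)−T(19)=-7≡19 → T
R(17)−Z(25)=-8≡18 → S

LZTS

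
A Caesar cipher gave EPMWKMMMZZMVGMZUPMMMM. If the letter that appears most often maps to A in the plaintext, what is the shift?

12

The most frequent ciphertext letter is M (appears 10 times).
M is position 12; A is position 0.
Shift = 12.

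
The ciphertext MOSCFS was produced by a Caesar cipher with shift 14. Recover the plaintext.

M(12): 12−14=-2≡24 → Y
O(14): 14−14=0 → A
S(18): 18−14=4 → E
C(2): 2−14=-12≡14 → O
F(5): 5−14=-9≡17 → R
S(18): 18−14=4 → E

YAEORE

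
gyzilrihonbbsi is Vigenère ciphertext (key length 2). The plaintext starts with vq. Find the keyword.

Subtract each crib letter from the matching ciphertext letter (mod 26):
g(6)−v(21)=-15≡11 → l
y(24)−q(16)=8 → i

li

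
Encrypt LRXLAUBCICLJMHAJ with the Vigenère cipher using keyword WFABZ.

Repeat the key across the message: WFABZWFABZWFABZW
L(11)+W(22): 33≡7 → H
R(17)+F(5): 22 → W
X(23)+A(0): 23 → X
L(11)+B(1): 12 → M
A(0)+Z(25): 25 → Z
U(20)+W(22): 42≡16 → Q
B(1)+F(5): 6 → G
C(2)+A(0): 2 → C
I(8)+B(1): 9 → J
C(2)+Z(25): 27≡1 → B
L(11)+W(22): 33≡7 → H
J(9)+F(5): 14 → O
M(12)+A(0): 12 → M
H(7)+B(1): 8 → I
A(0)+Z(25): 25 → Z
J(9)+W(22): 31≡5 → F

HWXMZQGCJBHOMIZF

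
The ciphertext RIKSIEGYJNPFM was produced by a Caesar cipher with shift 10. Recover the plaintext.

R(17): 17−10=7 → H
I(8): 8−10=-2≡24 → Y
K(10): 10−10=0 → A
S(18): 18−10=8 → I
I(8): 8−10=-2≡24 → Y
E(4): 4−10=-6≡20 → U
G(6): 6−10=-4≡22 → W
Y(24): 24−10=14 → O
J(9): 9−10=-1≡25 → Z
N(13): 13−10=3 → D
P(15): 15−10=5 → F
F(5): 5−10=-5≡21 → V
M(12): 12−10=2 → C

HYAIYUWOZDFVC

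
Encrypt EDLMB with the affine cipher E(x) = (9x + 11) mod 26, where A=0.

VMGPU

E(4): 9·4+11=47≡21 → V
D(3): 9·3+11=38≡12 → M
L(11): 9·11+11=110≡6 → G
M(12): 9·12+11=119≡15 → P
B(1): 9·1+11=20 → U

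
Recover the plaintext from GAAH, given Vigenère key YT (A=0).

Repeat the key across the ciphertext: YTYT
G(6)−Y(24): -18≡8 → I
A(0)−T(19): -19≡7 → H
A(0)−Y(24): -24≡2 → C
H(7)−T(19): -12≡14 → O

IHCO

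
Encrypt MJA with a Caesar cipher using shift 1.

M(12): 12+1=13 → N
J(9): 9+1=10 → K
A(0): 0+1=1 → B

NKB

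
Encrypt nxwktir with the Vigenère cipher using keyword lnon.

ykkxevf

Repeat the key across the message: lnonlno
n(13)+l(11): 24 → y
x(23)+n(13): 36≡10 → k
w(22)+o(14): 36≡10 → k
k(10)+n(13): 23 → x
t(19)+l(11): 30≡4 → e
i(8)+n(13): 21 → v
r(17)+o(14): 31≡5 → f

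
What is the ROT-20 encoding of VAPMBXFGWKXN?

PUJGVRZAQERH

V(21): 21+20=41≡15 → P
A(0): 0+20=20 → U
P(15): 15+20=35≡9 → J
M(12): 12+20=32≡6 → G
B(1): 1+20=21 → V
X(23): 23+20=43≡17 → R
F(5): 5+20=25 → Z
G(6): 6+20=26≡0 → A
W(22): 22+20=42≡16 → Q
K(10): 10+20=30≡4 → E
X(23): 23+20=43≡17 → R
N(13): 13+20=33≡7 → H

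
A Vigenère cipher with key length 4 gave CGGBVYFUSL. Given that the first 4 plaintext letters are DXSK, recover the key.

ZJOR

Subtract each crib letter from the matching ciphertext letter (mod 26):
C(2)−D(3)=-1≡25 → Z
G(6)−X(23)=-17≡9 → J
G(6)−S(18)=-12≡14 → O
B(1)−K(10)=-9≡17 → R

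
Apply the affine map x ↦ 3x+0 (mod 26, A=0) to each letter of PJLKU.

P(15): 3·15+0=45≡19 → T
J(9): 3·9+0=27≡1 → B
L(11): 3·11+0=33≡7 → H
K(10): 3·10+0=30≡4 → E
U(20): 3·20+0=60≡8 → I

TBHEI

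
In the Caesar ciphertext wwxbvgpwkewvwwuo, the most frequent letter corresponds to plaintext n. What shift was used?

9

The most frequent ciphertext letter is w (appears 6 times).
w is position 22; n is position 13.
Shift = 9.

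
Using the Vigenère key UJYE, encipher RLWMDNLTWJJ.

LUUQXWJXQSH

Repeat the key across the message: UJYEUJYEUJY
R(17)+U(20): 37≡11 → L
L(11)+J(9): 20 → U
W(22)+Y(24): 46≡20 → U
M(12)+E(4): 16 → Q
D(3)+U(20): 23 → X
N(13)+J(9): 22 → W
L(11)+Y(24): 35≡9 → J
T(19)+E(4): 23 → X
W(22)+U(20): 42≡16 → Q
J(9)+J(9): 18 → S
J(9)+Y(24): 33≡7 → H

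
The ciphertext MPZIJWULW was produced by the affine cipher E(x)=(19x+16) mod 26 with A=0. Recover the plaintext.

The inverse of 19 mod 26 is 11, since 19·11=209≡1. Apply D(y)=11·(y−16) mod 26:
M(12): 11·(12−16)=-44≡8 → I
P(15): 11·(15−16)=-11≡15 → P
Z(25): 11·(25−16)=99≡21 → V
I(8): 11·(8−16)=-88≡16 → Q
J(9): 11·(9−16)=-77≡1 → B
W(22): 11·(22−16)=66≡14 → O
U(20): 11·(20−16)=44≡18 → S
L(11): 11·(11−16)=-55≡23 → X
W(22): 11·(22−16)=66≡14 → O

IPVQBOSXO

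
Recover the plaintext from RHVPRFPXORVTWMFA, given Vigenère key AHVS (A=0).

Repeat the key across the ciphertext: AHVSAHVSAHVSAHVS
R(17)−A(0): 17 → R
H(7)−H(7): 0 → A
V(21)−V(21): 0 → A
P(15)−S(18): -3≡23 → X
R(17)−A(0): 17 → R
F(5)−H(7): -2≡24 → Y
P(15)−V(21): -6≡20 → U
X(23)−S(18): 5 → F
O(14)−A(0): 14 → O
R(17)−H(7): 10 → K
V(21)−V(21): 0 → A
T(19)−S(18): 1 → B
W(22)−A(0): 22 → W
M(12)−H(7): 5 → F
F(5)−V(21): -16≡10 → K
A(0)−S(18): -18≡8 → I

RAAXRYUFOKABWFKI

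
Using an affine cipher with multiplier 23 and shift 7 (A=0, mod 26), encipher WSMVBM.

W(22): 23·22+7=513≡19 → T
S(18): 23·18+7=421≡5 → F
M(12): 23·12+7=283≡23 → X
V(21): 23·21+7=490≡22 → W
B(1): 23·1+7=30≡4 → E
M(12): 23·12+7=283≡23 → X

TFXWEX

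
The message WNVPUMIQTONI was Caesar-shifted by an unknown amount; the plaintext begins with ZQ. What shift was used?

23

From the crib: W(22)−Z(25)=-3≡23, so the shift is 23.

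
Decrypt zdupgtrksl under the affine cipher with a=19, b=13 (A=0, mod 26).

cuzwbostde

The inverse of 19 mod 26 is 11, since 19·11=209≡1. Apply D(y)=11·(y−13) mod 26:
z(25): 11·(25−13)=132≡2 → c
d(3): 11·(3−13)=-110≡20 → u
u(20): 11·(20−13)=77≡25 → z
p(15): 11·(15−13)=22 → w
g(6): 11·(6−13)=-77≡1 → b
t(19): 11·(19−13)=66≡14 → o
r(17): 11·(17−13)=44≡18 → s
k(10): 11·(10−13)=-33≡19 → t
s(18): 11·(18−13)=55≡3 → d
l(11): 11·(11−13)=-22≡4 → e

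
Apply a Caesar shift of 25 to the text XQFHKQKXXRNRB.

WPEGJPJWWQMQA

X(23): 23+25=48≡22 → W
Q(16): 16+25=41≡15 → P
F(5): 5+25=30≡4 → E
H(7): 7+25=32≡6 → G
K(10): 10+25=35≡9 → J
Q(16): 16+25=41≡15 → P
K(10): 10+25=35≡9 → J
X(23): 23+25=48≡22 → W
X(23): 23+25=48≡22 → W
R(17): 17+25=42≡16 → Q
N(13): 13+25=38≡12 → M
R(17): 17+25=42≡16 → Q
B(1): 1+25=26≡0 → A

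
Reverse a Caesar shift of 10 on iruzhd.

yhkpxt

i(8): 8−10=-2≡24 → y
r(17): 17−10=7 → h
u(20): 20−10=10 → k
z(25): 25−10=15 → p
h(7): 7−10=-3≡23 → x
d(3): 3−10=-7≡19 → t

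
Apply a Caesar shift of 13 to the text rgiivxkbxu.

r(17): 17+13=30≡4 → e
g(6): 6+13=19 → t
i(8): 8+13=21 → v
i(8): 8+13=21 → v
v(21): 21+13=34≡8 → i
x(23): 23+13=36≡10 → k
k(10): 10+13=23 → x
b(1): 1+13=14 → o
x(23): 23+13=36≡10 → k
u(20): 20+13=33≡7 → h

etvvikxokh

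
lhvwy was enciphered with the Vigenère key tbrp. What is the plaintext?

Repeat the key across the ciphertext: tbrpt
l(11)−t(19): -8≡18 → s
h(7)−b(1): 6 → g
v(21)−r(17): 4 → e
w(22)−p(15): 7 → h
y(24)−t(19): 5 → f

sgehf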